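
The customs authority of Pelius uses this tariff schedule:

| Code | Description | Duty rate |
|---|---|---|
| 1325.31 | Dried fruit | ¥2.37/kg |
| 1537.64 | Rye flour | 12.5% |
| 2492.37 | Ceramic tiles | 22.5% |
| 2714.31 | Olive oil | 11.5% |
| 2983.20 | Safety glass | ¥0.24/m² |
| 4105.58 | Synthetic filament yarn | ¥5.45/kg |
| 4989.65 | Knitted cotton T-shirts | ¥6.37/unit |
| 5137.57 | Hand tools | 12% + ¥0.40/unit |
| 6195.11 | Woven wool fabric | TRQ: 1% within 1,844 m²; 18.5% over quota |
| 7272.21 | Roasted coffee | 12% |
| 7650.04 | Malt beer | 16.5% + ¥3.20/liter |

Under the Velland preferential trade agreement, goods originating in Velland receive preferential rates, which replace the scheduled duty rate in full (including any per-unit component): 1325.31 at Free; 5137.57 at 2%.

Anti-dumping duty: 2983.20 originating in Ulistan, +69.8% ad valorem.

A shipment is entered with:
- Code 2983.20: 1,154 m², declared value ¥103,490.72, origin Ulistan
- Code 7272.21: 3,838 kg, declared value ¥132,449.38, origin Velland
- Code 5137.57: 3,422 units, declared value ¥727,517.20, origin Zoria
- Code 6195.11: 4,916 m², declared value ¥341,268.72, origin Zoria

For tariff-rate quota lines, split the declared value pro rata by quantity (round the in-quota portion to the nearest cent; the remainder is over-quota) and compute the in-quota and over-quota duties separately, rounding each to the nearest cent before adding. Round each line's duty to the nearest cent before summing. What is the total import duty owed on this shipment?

Line 1 (2983.20, Ulistan, 1,154 m², ¥103,490.72):
Base rate for 2983.20 is ¥0.24/m².
Additional duty on 2983.20 from Ulistan: +69.8% ad valorem. Applied ad valorem rate = 69.8%.
Duty = ¥103,490.72 × 69.8% + 1,154 × ¥0.24 = ¥72,513.48.
Line 2 (7272.21, Velland, 3,838 kg, ¥132,449.38):
Base rate for 7272.21 is 12%.
Origin Velland is the FTA partner but 7272.21 is not on the preference list; base rate stands.
Duty = ¥132,449.38 × 12% = ¥15,893.93.
Line 3 (5137.57, Zoria, 3,422 units, ¥727,517.20):
Base rate for 5137.57 is 12% + ¥0.40/unit.
5137.57 has an FTA preferential rate, but origin Zoria is not Velland; base rate stands.
Duty = ¥727,517.20 × 12% + 3,422 × ¥0.40 = ¥88,670.86.
Line 4 (6195.11, Zoria, 4,916 m², ¥341,268.72):
Code 6195.11 is under a tariff-rate quota (threshold 1,844 m²). In-quota: 1,844 m² at 1%; over-quota: 3,072 m² at 18.5%.
Pro-rata value split: in-quota = ¥341,268.72 × 1,844/4,916 = ¥128,010.48; over-quota = ¥341,268.72 − ¥128,010.48 = ¥213,258.24.
In-quota duty = ¥128,010.48 × 1% = ¥1,280.10. Over-quota duty = ¥213,258.24 × 18.5% = ¥39,452.77.
Line duty = ¥1,280.10 + ¥39,452.77 = ¥40,732.87.
Total = ¥72,513.48 + ¥15,893.93 + ¥88,670.86 + ¥40,732.87 = ¥217,811.14.

¥217,811.14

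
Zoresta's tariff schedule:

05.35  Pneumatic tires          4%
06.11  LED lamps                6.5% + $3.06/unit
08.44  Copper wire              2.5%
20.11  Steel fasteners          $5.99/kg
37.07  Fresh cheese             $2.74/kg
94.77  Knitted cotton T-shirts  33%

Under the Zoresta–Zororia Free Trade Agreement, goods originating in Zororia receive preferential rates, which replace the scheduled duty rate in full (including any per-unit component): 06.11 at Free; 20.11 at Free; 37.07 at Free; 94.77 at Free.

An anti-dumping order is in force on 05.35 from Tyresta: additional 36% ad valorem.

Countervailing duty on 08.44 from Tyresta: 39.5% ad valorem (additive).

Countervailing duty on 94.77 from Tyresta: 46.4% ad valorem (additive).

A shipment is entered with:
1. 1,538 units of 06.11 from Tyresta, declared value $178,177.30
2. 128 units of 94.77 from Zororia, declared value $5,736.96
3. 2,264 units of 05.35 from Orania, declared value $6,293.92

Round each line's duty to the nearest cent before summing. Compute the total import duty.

Line 1 (06.11, Tyresta, 1,538 units, $178,177.30):
Base rate for 06.11 is 6.5% + $3.06/unit.
06.11 has an FTA preferential rate, but origin Tyresta is not Zororia; base rate stands.
Duty = $178,177.30 × 6.5% + 1,538 × $3.06 = $16,287.80.
Line 2 (94.77, Zororia, 128 units, $5,736.96):
Base rate for 94.77 is 33%.
Origin Zororia qualifies under the Zoresta–Zororia agreement and 94.77 is covered: preferential rate Free applies instead.
The additional-duty order on 94.77 targets Tyresta, not Zororia; it does not apply.
Duty = $5,736.96 × 0% = $0.00.
Line 3 (05.35, Orania, 2,264 units, $6,293.92):
Base rate for 05.35 is 4%.
The additional-duty order on 05.35 targets Tyresta, not Orania; it does not apply.
Duty = $6,293.92 × 4% = $251.76.
Total = $16,287.80 + $0.00 + $251.76 = $16,539.56.

$16,539.56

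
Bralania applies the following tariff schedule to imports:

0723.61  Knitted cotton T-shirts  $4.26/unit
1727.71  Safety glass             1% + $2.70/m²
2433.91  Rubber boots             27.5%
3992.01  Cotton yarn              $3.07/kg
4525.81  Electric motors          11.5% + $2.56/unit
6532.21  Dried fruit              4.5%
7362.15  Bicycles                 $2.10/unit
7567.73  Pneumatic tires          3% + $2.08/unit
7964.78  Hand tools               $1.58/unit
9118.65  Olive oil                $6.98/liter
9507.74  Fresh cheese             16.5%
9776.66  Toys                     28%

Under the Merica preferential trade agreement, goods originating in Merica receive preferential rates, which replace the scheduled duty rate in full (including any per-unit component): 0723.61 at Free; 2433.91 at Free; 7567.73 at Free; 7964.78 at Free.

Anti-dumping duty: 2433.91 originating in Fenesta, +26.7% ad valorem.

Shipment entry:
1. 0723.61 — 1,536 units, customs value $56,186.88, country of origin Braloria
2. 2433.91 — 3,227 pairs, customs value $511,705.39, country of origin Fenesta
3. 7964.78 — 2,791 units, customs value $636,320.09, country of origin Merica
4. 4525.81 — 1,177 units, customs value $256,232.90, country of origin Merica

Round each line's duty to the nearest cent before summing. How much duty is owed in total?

Line 1 (0723.61, Braloria, 1,536 units, $56,186.88):
Base rate for 0723.61 is $4.26/unit.
0723.61 has an FTA preferential rate, but origin Braloria is not Merica; base rate stands.
Duty = 1,536 × $4.26 = $6,543.36.
Line 2 (2433.91, Fenesta, 3,227 pairs, $511,705.39):
Base rate for 2433.91 is 27.5%.
2433.91 has an FTA preferential rate, but origin Fenesta is not Merica; base rate stands.
Additional duty on 2433.91 from Fenesta: +26.7%. Applied ad valorem rate: 27.5% + 26.7% = 54.2%.
Duty = $511,705.39 × 54.2% = $277,344.32.
Line 3 (7964.78, Merica, 2,791 units, $636,320.09):
Base rate for 7964.78 is $1.58/unit.
Origin Merica qualifies under the Bralania–Merica agreement and 7964.78 is covered: preferential rate Free applies instead.
Duty = $636,320.09 × 0% = $0.00.
Line 4 (4525.81, Merica, 1,177 units, $256,232.90):
Base rate for 4525.81 is 11.5% + $2.56/unit.
Origin Merica is the FTA partner but 4525.81 is not on the preference list; base rate stands.
Duty = $256,232.90 × 11.5% + 1,177 × $2.56 = $32,479.90.
Total = $6,543.36 + $277,344.32 + $0.00 + $32,479.90 = $316,367.58.

$316,367.58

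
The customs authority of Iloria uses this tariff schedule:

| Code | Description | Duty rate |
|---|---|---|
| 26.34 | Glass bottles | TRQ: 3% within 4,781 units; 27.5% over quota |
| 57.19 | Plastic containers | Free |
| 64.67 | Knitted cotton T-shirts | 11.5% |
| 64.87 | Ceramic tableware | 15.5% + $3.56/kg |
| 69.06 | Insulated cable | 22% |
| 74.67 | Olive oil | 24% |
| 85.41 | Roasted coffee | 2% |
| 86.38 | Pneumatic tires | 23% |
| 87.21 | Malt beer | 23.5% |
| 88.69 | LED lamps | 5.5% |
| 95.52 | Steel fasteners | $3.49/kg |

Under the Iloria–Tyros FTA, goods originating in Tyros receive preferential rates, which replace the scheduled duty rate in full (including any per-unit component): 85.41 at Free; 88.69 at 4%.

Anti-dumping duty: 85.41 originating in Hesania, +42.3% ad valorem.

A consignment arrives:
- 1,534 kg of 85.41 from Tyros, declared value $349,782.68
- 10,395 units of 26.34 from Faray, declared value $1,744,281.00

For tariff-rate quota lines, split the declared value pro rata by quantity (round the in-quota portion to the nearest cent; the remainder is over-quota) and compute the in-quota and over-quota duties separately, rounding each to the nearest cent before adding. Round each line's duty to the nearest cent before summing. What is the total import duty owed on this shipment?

Line 1 (85.41, Tyros, 1,534 kg, $349,782.68):
Base rate for 85.41 is 2%.
Origin Tyros qualifies under the Iloria–Tyros agreement and 85.41 is covered: preferential rate Free applies instead.
The additional-duty order on 85.41 targets Hesania, not Tyros; it does not apply.
Duty = $349,782.68 × 0% = $0.00.
Line 2 (26.34, Faray, 10,395 units, $1,744,281.00):
Code 26.34 is under a tariff-rate quota (threshold 4,781 units). In-quota: 4,781 units at 3%; over-quota: 5,614 units at 27.5%.
Pro-rata value split: in-quota = $1,744,281.00 × 4,781/10,395 = $802,251.80; over-quota = $1,744,281.00 − $802,251.80 = $942,029.20.
In-quota duty = $802,251.80 × 3% = $24,067.55. Over-quota duty = $942,029.20 × 27.5% = $259,058.03.
Line duty = $24,067.55 + $259,058.03 = $283,125.58.
Total = $0.00 + $283,125.58 = $283,125.58.

$283,125.58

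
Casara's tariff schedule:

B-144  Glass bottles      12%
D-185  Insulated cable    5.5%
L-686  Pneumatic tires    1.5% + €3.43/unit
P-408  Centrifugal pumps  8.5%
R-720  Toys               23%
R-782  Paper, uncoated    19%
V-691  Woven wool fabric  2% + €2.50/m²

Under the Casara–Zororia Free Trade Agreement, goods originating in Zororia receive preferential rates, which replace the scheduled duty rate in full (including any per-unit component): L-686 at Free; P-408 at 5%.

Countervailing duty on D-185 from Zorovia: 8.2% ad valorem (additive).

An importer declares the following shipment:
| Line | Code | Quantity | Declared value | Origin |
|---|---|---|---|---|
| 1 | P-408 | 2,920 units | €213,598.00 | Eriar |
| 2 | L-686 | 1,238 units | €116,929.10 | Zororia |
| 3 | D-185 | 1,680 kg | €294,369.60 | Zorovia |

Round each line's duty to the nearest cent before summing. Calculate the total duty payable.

Line 1 (P-408, Eriar, 2,920 units, €213,598.00):
Base rate for P-408 is 8.5%.
P-408 has an FTA preferential rate, but origin Eriar is not Zororia; base rate stands.
Duty = €213,598.00 × 8.5% = €18,155.83.
Line 2 (L-686, Zororia, 1,238 units, €116,929.10):
Base rate for L-686 is 1.5% + €3.43/unit.
Origin Zororia qualifies under the Casara–Zororia agreement and L-686 is covered: preferential rate Free applies instead.
Duty = €116,929.10 × 0% = €0.00.
Line 3 (D-185, Zorovia, 1,680 kg, €294,369.60):
Base rate for D-185 is 5.5%.
Additional duty on D-185 from Zorovia: +8.2%. Applied ad valorem rate: 5.5% + 8.2% = 13.7%.
Duty = €294,369.60 × 13.7% = €40,328.64.
Total = €18,155.83 + €0.00 + €40,328.64 = €58,484.47.

€58,484.47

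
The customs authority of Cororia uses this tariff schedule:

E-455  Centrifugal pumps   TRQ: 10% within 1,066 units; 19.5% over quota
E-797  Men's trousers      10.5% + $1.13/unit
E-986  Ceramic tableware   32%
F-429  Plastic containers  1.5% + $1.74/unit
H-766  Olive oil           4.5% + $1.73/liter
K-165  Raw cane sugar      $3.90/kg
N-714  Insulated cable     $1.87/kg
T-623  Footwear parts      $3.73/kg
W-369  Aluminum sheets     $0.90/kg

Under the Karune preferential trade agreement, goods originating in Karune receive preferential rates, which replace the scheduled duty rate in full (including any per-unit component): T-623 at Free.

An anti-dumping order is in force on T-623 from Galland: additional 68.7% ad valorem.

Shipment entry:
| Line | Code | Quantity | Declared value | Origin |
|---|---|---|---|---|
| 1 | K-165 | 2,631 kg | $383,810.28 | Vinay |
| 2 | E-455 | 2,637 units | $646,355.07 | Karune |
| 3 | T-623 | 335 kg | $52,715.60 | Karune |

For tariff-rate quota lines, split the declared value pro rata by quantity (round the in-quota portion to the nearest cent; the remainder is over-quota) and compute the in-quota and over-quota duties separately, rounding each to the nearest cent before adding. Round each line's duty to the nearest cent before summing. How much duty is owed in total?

Line 1 (K-165, Vinay, 2,631 kg, $383,810.28):
Base rate for K-165 is $3.90/kg.
Duty = 2,631 × $3.90 = $10,260.90.
Line 2 (E-455, Karune, 2,637 units, $646,355.07):
Code E-455 is under a tariff-rate quota (threshold 1,066 units). In-quota: 1,066 units at 10%; over-quota: 1,571 units at 19.5%.
Pro-rata value split: in-quota = $646,355.07 × 1,066/2,637 = $261,287.26; over-quota = $646,355.07 − $261,287.26 = $385,067.81.
In-quota duty = $261,287.26 × 10% = $26,128.73. Over-quota duty = $385,067.81 × 19.5% = $75,088.22.
Line duty = $26,128.73 + $75,088.22 = $101,216.95.
Line 3 (T-623, Karune, 335 kg, $52,715.60):
Base rate for T-623 is $3.73/kg.
Origin Karune qualifies under the Cororia–Karune agreement and T-623 is covered: preferential rate Free applies instead.
The additional-duty order on T-623 targets Galland, not Karune; it does not apply.
Duty = $52,715.60 × 0% = $0.00.
Total = $10,260.90 + $101,216.95 + $0.00 = $111,477.85.

$111,477.85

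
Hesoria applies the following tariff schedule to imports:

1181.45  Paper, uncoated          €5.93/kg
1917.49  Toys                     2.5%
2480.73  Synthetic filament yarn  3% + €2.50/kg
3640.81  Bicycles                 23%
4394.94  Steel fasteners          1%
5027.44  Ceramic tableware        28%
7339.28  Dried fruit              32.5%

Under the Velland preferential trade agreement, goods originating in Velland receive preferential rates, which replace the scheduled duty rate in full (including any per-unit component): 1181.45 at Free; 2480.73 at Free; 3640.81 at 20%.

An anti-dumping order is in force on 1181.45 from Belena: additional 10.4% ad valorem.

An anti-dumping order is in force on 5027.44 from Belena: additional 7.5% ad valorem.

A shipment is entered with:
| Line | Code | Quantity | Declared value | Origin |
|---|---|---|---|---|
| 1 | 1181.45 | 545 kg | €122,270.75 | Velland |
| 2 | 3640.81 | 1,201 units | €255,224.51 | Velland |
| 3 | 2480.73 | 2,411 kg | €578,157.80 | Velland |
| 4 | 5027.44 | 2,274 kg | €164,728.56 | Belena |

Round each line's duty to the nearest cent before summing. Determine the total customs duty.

Line 1 (1181.45, Velland, 545 kg, €122,270.75):
Base rate for 1181.45 is €5.93/kg.
Origin Velland qualifies under the Hesoria–Velland agreement and 1181.45 is covered: preferential rate Free applies instead.
The additional-duty order on 1181.45 targets Belena, not Velland; it does not apply.
Duty = €122,270.75 × 0% = €0.00.
Line 2 (3640.81, Velland, 1,201 units, €255,224.51):
Base rate for 3640.81 is 23%.
Origin Velland qualifies under the Hesoria–Velland agreement and 3640.81 is covered: preferential rate 20% applies instead.
Duty = €255,224.51 × 20% = €51,044.90.
Line 3 (2480.73, Velland, 2,411 kg, €578,157.80):
Base rate for 2480.73 is 3% + €2.50/kg.
Origin Velland qualifies under the Hesoria–Velland agreement and 2480.73 is covered: preferential rate Free applies instead.
Duty = €578,157.80 × 0% = €0.00.
Line 4 (5027.44, Belena, 2,274 kg, €164,728.56):
Base rate for 5027.44 is 28%.
Additional duty on 5027.44 from Belena: +7.5%. Applied ad valorem rate: 28% + 7.5% = 35.5%.
Duty = €164,728.56 × 35.5% = €58,478.64.
Total = €0.00 + €51,044.90 + €0.00 + €58,478.64 = €109,523.54.

€109,523.54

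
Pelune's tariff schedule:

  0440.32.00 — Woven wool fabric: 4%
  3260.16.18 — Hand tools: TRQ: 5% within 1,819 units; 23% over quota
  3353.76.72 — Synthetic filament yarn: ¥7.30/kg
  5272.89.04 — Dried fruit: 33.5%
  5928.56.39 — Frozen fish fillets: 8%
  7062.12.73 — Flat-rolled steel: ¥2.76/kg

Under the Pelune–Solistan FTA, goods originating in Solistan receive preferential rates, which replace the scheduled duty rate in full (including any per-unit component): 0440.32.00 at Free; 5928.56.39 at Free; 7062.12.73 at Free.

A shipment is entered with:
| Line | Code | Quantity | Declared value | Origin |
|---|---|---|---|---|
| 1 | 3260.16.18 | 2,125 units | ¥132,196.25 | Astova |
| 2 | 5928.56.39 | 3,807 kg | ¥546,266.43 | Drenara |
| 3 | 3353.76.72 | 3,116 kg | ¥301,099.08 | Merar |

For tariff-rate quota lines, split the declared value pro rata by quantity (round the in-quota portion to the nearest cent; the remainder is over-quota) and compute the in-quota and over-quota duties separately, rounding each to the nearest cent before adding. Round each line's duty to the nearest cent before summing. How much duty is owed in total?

Line 1 (3260.16.18, Astova, 2,125 units, ¥132,196.25):
Code 3260.16.18 is under a tariff-rate quota (threshold 1,819 units). In-quota: 1,819 units at 5%; over-quota: 306 units at 23%.
Pro-rata value split: in-quota = ¥132,196.25 × 1,819/2,125 = ¥113,159.99; over-quota = ¥132,196.25 − ¥113,159.99 = ¥19,036.26.
In-quota duty = ¥113,159.99 × 5% = ¥5,658.00. Over-quota duty = ¥19,036.26 × 23% = ¥4,378.34.
Line duty = ¥5,658.00 + ¥4,378.34 = ¥10,036.34.
Line 2 (5928.56.39, Drenara, 3,807 kg, ¥546,266.43):
Base rate for 5928.56.39 is 8%.
5928.56.39 has an FTA preferential rate, but origin Drenara is not Solistan; base rate stands.
Duty = ¥546,266.43 × 8% = ¥43,701.31.
Line 3 (3353.76.72, Merar, 3,116 kg, ¥301,099.08):
Base rate for 3353.76.72 is ¥7.30/kg.
Duty = 3,116 × ¥7.30 = ¥22,746.80.
Total = ¥10,036.34 + ¥43,701.31 + ¥22,746.80 = ¥76,484.45.

¥76,484.45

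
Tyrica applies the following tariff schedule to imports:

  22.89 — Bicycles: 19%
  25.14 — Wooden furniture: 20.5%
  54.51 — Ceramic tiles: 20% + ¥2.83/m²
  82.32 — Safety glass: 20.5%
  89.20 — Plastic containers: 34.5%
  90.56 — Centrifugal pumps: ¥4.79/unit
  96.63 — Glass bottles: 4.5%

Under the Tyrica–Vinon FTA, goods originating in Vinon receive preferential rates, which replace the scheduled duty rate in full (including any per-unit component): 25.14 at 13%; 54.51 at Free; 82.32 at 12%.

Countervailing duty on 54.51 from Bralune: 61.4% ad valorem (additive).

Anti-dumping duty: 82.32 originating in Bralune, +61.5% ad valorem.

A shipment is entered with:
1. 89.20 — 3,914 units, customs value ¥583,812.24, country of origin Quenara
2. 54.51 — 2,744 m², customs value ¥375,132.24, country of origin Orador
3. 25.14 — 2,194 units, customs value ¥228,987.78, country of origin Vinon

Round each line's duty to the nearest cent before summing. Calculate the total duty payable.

Line 1 (89.20, Quenara, 3,914 units, ¥583,812.24):
Base rate for 89.20 is 34.5%.
Duty = ¥583,812.24 × 34.5% = ¥201,415.22.
Line 2 (54.51, Orador, 2,744 m², ¥375,132.24):
Base rate for 54.51 is 20% + ¥2.83/m².
54.51 has an FTA preferential rate, but origin Orador is not Vinon; base rate stands.
The additional-duty order on 54.51 targets Bralune, not Orador; it does not apply.
Duty = ¥375,132.24 × 20% + 2,744 × ¥2.83 = ¥82,791.97.
Line 3 (25.14, Vinon, 2,194 units, ¥228,987.78):
Base rate for 25.14 is 20.5%.
Origin Vinon qualifies under the Tyrica–Vinon agreement and 25.14 is covered: preferential rate 13% applies instead.
Duty = ¥228,987.78 × 13% = ¥29,768.41.
Total = ¥201,415.22 + ¥82,791.97 + ¥29,768.41 = ¥313,975.60.

¥313,975.60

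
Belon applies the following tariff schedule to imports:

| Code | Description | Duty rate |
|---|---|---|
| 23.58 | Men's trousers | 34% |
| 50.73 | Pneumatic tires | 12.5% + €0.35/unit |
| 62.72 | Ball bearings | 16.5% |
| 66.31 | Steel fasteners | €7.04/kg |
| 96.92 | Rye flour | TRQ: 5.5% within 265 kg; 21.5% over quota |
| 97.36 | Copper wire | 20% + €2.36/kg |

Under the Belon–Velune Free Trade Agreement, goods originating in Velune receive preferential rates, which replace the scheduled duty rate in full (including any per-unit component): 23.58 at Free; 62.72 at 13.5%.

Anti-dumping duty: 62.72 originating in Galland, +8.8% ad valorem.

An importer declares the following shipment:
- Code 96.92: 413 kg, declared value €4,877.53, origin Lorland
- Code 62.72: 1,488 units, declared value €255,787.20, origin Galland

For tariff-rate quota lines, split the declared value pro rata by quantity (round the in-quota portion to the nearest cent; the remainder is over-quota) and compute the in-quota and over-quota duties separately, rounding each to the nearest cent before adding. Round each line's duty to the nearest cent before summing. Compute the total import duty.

Line 1 (96.92, Lorland, 413 kg, €4,877.53):
Code 96.92 is under a tariff-rate quota (threshold 265 kg). In-quota: 265 kg at 5.5%; over-quota: 148 kg at 21.5%.
Pro-rata value split: in-quota = €4,877.53 × 265/413 = €3,129.65; over-quota = €4,877.53 − €3,129.65 = €1,747.88.
In-quota duty = €3,129.65 × 5.5% = €172.13. Over-quota duty = €1,747.88 × 21.5% = €375.79.
Line duty = €172.13 + €375.79 = €547.92.
Line 2 (62.72, Galland, 1,488 units, €255,787.20):
Base rate for 62.72 is 16.5%.
62.72 has an FTA preferential rate, but origin Galland is not Velune; base rate stands.
Additional duty on 62.72 from Galland: +8.8%. Applied ad valorem rate: 16.5% + 8.8% = 25.3%.
Duty = €255,787.20 × 25.3% = €64,714.16.
Total = €547.92 + €64,714.16 = €65,262.08.

€65,262.08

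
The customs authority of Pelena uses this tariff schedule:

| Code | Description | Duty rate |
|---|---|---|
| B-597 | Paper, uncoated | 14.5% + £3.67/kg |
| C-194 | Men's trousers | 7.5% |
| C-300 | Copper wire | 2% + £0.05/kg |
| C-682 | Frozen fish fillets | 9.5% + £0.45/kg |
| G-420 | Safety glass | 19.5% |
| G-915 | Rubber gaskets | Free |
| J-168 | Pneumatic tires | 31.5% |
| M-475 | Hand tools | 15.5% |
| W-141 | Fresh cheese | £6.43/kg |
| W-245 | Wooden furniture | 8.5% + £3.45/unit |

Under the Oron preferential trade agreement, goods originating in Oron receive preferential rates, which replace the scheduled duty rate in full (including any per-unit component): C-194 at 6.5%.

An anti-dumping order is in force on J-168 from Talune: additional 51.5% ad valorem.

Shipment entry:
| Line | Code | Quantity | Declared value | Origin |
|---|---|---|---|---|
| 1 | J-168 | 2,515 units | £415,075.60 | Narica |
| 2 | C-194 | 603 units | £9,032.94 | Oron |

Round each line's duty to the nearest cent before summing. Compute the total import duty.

£131,335.95

Line 1 (J-168, Narica, 2,515 units, £415,075.60):
Base rate for J-168 is 31.5%.
The additional-duty order on J-168 targets Talune, not Narica; it does not apply.
Duty = £415,075.60 × 31.5% = £130,748.81.
Line 2 (C-194, Oron, 603 units, £9,032.94):
Base rate for C-194 is 7.5%.
Origin Oron qualifies under the Pelena–Oron agreement and C-194 is covered: preferential rate 6.5% applies instead.
Duty = £9,032.94 × 6.5% = £587.14.
Total = £130,748.81 + £587.14 = £131,335.95.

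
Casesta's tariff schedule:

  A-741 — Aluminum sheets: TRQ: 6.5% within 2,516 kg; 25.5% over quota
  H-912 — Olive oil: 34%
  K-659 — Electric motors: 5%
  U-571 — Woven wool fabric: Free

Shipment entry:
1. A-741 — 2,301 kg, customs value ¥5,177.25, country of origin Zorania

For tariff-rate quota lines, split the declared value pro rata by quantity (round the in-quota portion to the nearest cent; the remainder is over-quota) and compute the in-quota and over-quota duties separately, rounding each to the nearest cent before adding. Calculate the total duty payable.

¥336.52

Line 1 (A-741, Zorania, 2,301 kg, ¥5,177.25):
Code A-741 is under a tariff-rate quota (threshold 2,516 kg). Quantity 2,301 kg is within the quota, so the in-quota rate 6.5% applies to the full value.
Duty = ¥5,177.25 × 6.5% = ¥336.52.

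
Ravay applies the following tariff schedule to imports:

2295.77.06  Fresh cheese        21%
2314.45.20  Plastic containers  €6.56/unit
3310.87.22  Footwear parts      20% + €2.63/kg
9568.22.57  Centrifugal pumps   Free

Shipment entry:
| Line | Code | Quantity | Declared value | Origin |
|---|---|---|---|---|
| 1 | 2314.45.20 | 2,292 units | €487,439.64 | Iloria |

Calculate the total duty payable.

Line 1 (2314.45.20, Iloria, 2,292 units, €487,439.64):
Base rate for 2314.45.20 is €6.56/unit.
Duty = 2,292 × €6.56 = €15,035.52.

€15,035.52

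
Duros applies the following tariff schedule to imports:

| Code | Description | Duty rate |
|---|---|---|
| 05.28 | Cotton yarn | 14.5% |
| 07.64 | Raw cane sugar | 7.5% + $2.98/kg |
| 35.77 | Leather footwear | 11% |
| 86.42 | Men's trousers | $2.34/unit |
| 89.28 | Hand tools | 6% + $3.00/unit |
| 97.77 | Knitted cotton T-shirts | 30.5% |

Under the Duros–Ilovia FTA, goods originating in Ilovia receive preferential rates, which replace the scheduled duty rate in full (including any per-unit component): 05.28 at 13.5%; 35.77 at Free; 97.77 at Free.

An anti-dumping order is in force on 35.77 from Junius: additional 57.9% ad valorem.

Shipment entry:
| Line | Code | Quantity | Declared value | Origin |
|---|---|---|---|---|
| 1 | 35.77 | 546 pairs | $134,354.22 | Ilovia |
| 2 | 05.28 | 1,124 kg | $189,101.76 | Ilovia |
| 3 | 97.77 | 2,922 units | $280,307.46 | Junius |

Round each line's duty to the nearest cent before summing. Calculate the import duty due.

$111,022.52

Line 1 (35.77, Ilovia, 546 pairs, $134,354.22):
Base rate for 35.77 is 11%.
Origin Ilovia qualifies under the Duros–Ilovia agreement and 35.77 is covered: preferential rate Free applies instead.
The additional-duty order on 35.77 targets Junius, not Ilovia; it does not apply.
Duty = $134,354.22 × 0% = $0.00.
Line 2 (05.28, Ilovia, 1,124 kg, $189,101.76):
Base rate for 05.28 is 14.5%.
Origin Ilovia qualifies under the Duros–Ilovia agreement and 05.28 is covered: preferential rate 13.5% applies instead.
Duty = $189,101.76 × 13.5% = $25,528.74.
Line 3 (97.77, Junius, 2,922 units, $280,307.46):
Base rate for 97.77 is 30.5%.
97.77 has an FTA preferential rate, but origin Junius is not Ilovia; base rate stands.
Duty = $280,307.46 × 30.5% = $85,493.78.
Total = $0.00 + $25,528.74 + $85,493.78 = $111,022.52.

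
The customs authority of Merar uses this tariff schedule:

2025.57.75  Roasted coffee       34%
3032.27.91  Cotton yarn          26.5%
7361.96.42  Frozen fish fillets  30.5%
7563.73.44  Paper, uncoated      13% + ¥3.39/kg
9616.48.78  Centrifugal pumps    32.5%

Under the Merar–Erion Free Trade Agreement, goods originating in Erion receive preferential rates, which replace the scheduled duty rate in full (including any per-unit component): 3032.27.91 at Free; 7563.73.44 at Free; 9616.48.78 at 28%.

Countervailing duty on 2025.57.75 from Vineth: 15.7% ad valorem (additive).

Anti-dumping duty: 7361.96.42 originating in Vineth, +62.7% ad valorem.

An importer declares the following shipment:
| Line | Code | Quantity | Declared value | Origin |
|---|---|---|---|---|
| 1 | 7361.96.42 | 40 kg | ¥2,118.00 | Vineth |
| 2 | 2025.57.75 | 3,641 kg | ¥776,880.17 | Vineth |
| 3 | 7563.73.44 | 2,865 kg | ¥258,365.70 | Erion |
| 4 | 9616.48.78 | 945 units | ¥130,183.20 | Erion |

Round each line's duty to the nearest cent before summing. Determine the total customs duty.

¥424,534.72

Line 1 (7361.96.42, Vineth, 40 kg, ¥2,118.00):
Base rate for 7361.96.42 is 30.5%.
Additional duty on 7361.96.42 from Vineth: +62.7%. Applied ad valorem rate: 30.5% + 62.7% = 93.2%.
Duty = ¥2,118.00 × 93.2% = ¥1,973.98.
Line 2 (2025.57.75, Vineth, 3,641 kg, ¥776,880.17):
Base rate for 2025.57.75 is 34%.
Additional duty on 2025.57.75 from Vineth: +15.7%. Applied ad valorem rate: 34% + 15.7% = 49.7%.
Duty = ¥776,880.17 × 49.7% = ¥386,109.44.
Line 3 (7563.73.44, Erion, 2,865 kg, ¥258,365.70):
Base rate for 7563.73.44 is 13% + ¥3.39/kg.
Origin Erion qualifies under the Merar–Erion agreement and 7563.73.44 is covered: preferential rate Free applies instead.
Duty = ¥258,365.70 × 0% = ¥0.00.
Line 4 (9616.48.78, Erion, 945 units, ¥130,183.20):
Base rate for 9616.48.78 is 32.5%.
Origin Erion qualifies under the Merar–Erion agreement and 9616.48.78 is covered: preferential rate 28% applies instead.
Duty = ¥130,183.20 × 28% = ¥36,451.30.
Total = ¥1,973.98 + ¥386,109.44 + ¥0.00 + ¥36,451.30 = ¥424,534.72.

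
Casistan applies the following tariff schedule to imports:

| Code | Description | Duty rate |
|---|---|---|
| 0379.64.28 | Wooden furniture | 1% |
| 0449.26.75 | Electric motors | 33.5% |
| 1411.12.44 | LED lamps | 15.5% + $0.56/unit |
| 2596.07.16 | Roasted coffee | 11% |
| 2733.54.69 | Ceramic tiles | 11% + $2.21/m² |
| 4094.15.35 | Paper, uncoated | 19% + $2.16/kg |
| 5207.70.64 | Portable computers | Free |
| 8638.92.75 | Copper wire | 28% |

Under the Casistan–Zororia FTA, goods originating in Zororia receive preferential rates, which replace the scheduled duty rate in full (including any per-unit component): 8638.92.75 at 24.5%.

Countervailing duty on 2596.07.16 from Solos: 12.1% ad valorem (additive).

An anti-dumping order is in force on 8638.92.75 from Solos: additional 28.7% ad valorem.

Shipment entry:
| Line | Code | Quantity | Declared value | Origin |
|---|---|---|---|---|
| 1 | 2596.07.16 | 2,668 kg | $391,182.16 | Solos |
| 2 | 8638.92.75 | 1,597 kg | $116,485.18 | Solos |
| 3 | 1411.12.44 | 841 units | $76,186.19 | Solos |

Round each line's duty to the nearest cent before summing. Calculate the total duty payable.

$168,690.00

Line 1 (2596.07.16, Solos, 2,668 kg, $391,182.16):
Base rate for 2596.07.16 is 11%.
Additional duty on 2596.07.16 from Solos: +12.1%. Applied ad valorem rate: 11% + 12.1% = 23.1%.
Duty = $391,182.16 × 23.1% = $90,363.08.
Line 2 (8638.92.75, Solos, 1,597 kg, $116,485.18):
Base rate for 8638.92.75 is 28%.
8638.92.75 has an FTA preferential rate, but origin Solos is not Zororia; base rate stands.
Additional duty on 8638.92.75 from Solos: +28.7%. Applied ad valorem rate: 28% + 28.7% = 56.7%.
Duty = $116,485.18 × 56.7% = $66,047.10.
Line 3 (1411.12.44, Solos, 841 units, $76,186.19):
Base rate for 1411.12.44 is 15.5% + $0.56/unit.
Duty = $76,186.19 × 15.5% + 841 × $0.56 = $12,279.82.
Total = $90,363.08 + $66,047.10 + $12,279.82 = $168,690.00.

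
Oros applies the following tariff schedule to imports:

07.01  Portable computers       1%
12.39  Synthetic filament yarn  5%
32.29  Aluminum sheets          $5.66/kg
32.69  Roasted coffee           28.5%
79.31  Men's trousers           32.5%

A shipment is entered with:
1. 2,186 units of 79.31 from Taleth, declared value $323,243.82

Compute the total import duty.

Line 1 (79.31, Taleth, 2,186 units, $323,243.82):
Base rate for 79.31 is 32.5%.
Duty = $323,243.82 × 32.5% = $105,054.24.

$105,054.24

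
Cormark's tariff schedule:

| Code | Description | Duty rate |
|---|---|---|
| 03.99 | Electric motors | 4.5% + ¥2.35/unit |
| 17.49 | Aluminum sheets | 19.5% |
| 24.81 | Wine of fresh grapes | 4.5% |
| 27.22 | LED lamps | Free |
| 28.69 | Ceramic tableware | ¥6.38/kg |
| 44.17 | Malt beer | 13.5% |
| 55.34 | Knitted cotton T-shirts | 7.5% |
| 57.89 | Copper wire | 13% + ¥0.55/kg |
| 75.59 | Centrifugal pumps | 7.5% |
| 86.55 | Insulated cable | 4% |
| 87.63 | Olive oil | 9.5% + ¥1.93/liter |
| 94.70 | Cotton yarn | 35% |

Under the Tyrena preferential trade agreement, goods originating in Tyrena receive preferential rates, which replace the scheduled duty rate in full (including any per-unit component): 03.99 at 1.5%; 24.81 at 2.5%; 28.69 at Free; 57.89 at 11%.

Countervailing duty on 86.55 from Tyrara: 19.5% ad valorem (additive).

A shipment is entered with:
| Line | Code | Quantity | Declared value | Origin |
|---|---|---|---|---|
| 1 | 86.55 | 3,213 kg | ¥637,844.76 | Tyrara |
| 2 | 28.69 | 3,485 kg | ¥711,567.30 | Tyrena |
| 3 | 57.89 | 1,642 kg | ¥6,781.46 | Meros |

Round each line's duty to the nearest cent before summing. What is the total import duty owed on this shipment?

¥151,678.21

Line 1 (86.55, Tyrara, 3,213 kg, ¥637,844.76):
Base rate for 86.55 is 4%.
Additional duty on 86.55 from Tyrara: +19.5%. Applied ad valorem rate: 4% + 19.5% = 23.5%.
Duty = ¥637,844.76 × 23.5% = ¥149,893.52.
Line 2 (28.69, Tyrena, 3,485 kg, ¥711,567.30):
Base rate for 28.69 is ¥6.38/kg.
Origin Tyrena qualifies under the Cormark–Tyrena agreement and 28.69 is covered: preferential rate Free applies instead.
Duty = ¥711,567.30 × 0% = ¥0.00.
Line 3 (57.89, Meros, 1,642 kg, ¥6,781.46):
Base rate for 57.89 is 13% + ¥0.55/kg.
57.89 has an FTA preferential rate, but origin Meros is not Tyrena; base rate stands.
Duty = ¥6,781.46 × 13% + 1,642 × ¥0.55 = ¥1,784.69.
Total = ¥149,893.52 + ¥0.00 + ¥1,784.69 = ¥151,678.21.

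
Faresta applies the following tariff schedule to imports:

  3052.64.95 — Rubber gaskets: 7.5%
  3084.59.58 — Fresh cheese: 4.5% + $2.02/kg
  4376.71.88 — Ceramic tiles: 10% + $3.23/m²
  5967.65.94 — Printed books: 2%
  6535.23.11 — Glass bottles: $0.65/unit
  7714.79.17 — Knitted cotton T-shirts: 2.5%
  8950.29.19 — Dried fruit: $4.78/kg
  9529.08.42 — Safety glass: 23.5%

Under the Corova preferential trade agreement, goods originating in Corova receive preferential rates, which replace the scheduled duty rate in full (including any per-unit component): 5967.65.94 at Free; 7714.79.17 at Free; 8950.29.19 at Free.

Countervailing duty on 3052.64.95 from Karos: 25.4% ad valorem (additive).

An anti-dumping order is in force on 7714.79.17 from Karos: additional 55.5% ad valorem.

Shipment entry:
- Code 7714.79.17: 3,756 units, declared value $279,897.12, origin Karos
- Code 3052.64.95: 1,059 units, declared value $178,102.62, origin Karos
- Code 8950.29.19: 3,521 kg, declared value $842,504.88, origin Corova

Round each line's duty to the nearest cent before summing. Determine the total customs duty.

Line 1 (7714.79.17, Karos, 3,756 units, $279,897.12):
Base rate for 7714.79.17 is 2.5%.
7714.79.17 has an FTA preferential rate, but origin Karos is not Corova; base rate stands.
Additional duty on 7714.79.17 from Karos: +55.5%. Applied ad valorem rate: 2.5% + 55.5% = 58%.
Duty = $279,897.12 × 58% = $162,340.33.
Line 2 (3052.64.95, Karos, 1,059 units, $178,102.62):
Base rate for 3052.64.95 is 7.5%.
Additional duty on 3052.64.95 from Karos: +25.4%. Applied ad valorem rate: 7.5% + 25.4% = 32.9%.
Duty = $178,102.62 × 32.9% = $58,595.76.
Line 3 (8950.29.19, Corova, 3,521 kg, $842,504.88):
Base rate for 8950.29.19 is $4.78/kg.
Origin Corova qualifies under the Faresta–Corova agreement and 8950.29.19 is covered: preferential rate Free applies instead.
Duty = $842,504.88 × 0% = $0.00.
Total = $162,340.33 + $58,595.76 + $0.00 = $220,936.09.

$220,936.09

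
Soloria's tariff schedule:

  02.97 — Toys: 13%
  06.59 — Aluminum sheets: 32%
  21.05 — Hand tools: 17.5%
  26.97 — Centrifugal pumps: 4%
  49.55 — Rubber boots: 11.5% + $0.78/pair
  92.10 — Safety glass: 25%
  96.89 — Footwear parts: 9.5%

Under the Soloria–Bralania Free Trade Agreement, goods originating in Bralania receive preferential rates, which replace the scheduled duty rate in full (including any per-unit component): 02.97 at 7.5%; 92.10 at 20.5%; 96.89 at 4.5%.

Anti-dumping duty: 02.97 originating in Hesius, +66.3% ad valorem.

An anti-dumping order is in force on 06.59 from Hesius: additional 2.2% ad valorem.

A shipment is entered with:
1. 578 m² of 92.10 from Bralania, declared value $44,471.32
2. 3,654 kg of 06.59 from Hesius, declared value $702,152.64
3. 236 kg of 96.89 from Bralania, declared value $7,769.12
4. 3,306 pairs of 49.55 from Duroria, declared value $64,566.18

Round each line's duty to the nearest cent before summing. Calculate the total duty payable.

$259,606.22

Line 1 (92.10, Bralania, 578 m², $44,471.32):
Base rate for 92.10 is 25%.
Origin Bralania qualifies under the Soloria–Bralania agreement and 92.10 is covered: preferential rate 20.5% applies instead.
Duty = $44,471.32 × 20.5% = $9,116.62.
Line 2 (06.59, Hesius, 3,654 kg, $702,152.64):
Base rate for 06.59 is 32%.
Additional duty on 06.59 from Hesius: +2.2%. Applied ad valorem rate: 32% + 2.2% = 34.2%.
Duty = $702,152.64 × 34.2% = $240,136.20.
Line 3 (96.89, Bralania, 236 kg, $7,769.12):
Base rate for 96.89 is 9.5%.
Origin Bralania qualifies under the Soloria–Bralania agreement and 96.89 is covered: preferential rate 4.5% applies instead.
Duty = $7,769.12 × 4.5% = $349.61.
Line 4 (49.55, Duroria, 3,306 pairs, $64,566.18):
Base rate for 49.55 is 11.5% + $0.78/pair.
Duty = $64,566.18 × 11.5% + 3,306 × $0.78 = $10,003.79.
Total = $9,116.62 + $240,136.20 + $349.61 + $10,003.79 = $259,606.22.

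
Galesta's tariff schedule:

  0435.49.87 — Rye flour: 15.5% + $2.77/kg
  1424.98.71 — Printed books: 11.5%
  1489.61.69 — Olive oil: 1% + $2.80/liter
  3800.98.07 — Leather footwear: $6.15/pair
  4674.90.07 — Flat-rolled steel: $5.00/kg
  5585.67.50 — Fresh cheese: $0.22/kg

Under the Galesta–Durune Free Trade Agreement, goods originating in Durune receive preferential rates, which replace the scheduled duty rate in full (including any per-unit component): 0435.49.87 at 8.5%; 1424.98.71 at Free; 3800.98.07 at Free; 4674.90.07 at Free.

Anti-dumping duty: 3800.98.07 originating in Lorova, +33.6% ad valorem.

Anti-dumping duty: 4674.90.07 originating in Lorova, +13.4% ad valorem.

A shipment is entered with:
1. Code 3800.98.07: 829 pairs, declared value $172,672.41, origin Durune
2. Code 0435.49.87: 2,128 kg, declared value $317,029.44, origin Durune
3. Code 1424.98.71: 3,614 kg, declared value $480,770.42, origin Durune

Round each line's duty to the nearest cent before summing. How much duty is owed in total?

Line 1 (3800.98.07, Durune, 829 pairs, $172,672.41):
Base rate for 3800.98.07 is $6.15/pair.
Origin Durune qualifies under the Galesta–Durune agreement and 3800.98.07 is covered: preferential rate Free applies instead.
The additional-duty order on 3800.98.07 targets Lorova, not Durune; it does not apply.
Duty = $172,672.41 × 0% = $0.00.
Line 2 (0435.49.87, Durune, 2,128 kg, $317,029.44):
Base rate for 0435.49.87 is 15.5% + $2.77/kg.
Origin Durune qualifies under the Galesta–Durune agreement and 0435.49.87 is covered: preferential rate 8.5% applies instead.
Duty = $317,029.44 × 8.5% = $26,947.50.
Line 3 (1424.98.71, Durune, 3,614 kg, $480,770.42):
Base rate for 1424.98.71 is 11.5%.
Origin Durune qualifies under the Galesta–Durune agreement and 1424.98.71 is covered: preferential rate Free applies instead.
Duty = $480,770.42 × 0% = $0.00.
Total = $0.00 + $26,947.50 + $0.00 = $26,947.50.

$26,947.50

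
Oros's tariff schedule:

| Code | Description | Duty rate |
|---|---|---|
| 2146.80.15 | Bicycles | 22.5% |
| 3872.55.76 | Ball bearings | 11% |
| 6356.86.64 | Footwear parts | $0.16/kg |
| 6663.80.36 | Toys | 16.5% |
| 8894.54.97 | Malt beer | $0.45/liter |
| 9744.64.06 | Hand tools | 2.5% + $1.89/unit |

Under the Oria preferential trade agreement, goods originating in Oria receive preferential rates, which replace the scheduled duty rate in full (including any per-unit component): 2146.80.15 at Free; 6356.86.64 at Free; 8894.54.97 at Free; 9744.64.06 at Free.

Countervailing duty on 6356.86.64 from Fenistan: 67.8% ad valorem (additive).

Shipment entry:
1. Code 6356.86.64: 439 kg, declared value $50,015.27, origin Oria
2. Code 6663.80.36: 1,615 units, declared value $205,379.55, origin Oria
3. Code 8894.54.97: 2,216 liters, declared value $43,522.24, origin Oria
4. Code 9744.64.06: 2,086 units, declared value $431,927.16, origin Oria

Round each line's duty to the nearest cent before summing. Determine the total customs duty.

$33,887.63

Line 1 (6356.86.64, Oria, 439 kg, $50,015.27):
Base rate for 6356.86.64 is $0.16/kg.
Origin Oria qualifies under the Oros–Oria agreement and 6356.86.64 is covered: preferential rate Free applies instead.
The additional-duty order on 6356.86.64 targets Fenistan, not Oria; it does not apply.
Duty = $50,015.27 × 0% = $0.00.
Line 2 (6663.80.36, Oria, 1,615 units, $205,379.55):
Base rate for 6663.80.36 is 16.5%.
Origin Oria is the FTA partner but 6663.80.36 is not on the preference list; base rate stands.
Duty = $205,379.55 × 16.5% = $33,887.63.
Line 3 (8894.54.97, Oria, 2,216 liters, $43,522.24):
Base rate for 8894.54.97 is $0.45/liter.
Origin Oria qualifies under the Oros–Oria agreement and 8894.54.97 is covered: preferential rate Free applies instead.
Duty = $43,522.24 × 0% = $0.00.
Line 4 (9744.64.06, Oria, 2,086 units, $431,927.16):
Base rate for 9744.64.06 is 2.5% + $1.89/unit.
Origin Oria qualifies under the Oros–Oria agreement and 9744.64.06 is covered: preferential rate Free applies instead.
Duty = $431,927.16 × 0% = $0.00.
Total = $0.00 + $33,887.63 + $0.00 + $0.00 = $33,887.63.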